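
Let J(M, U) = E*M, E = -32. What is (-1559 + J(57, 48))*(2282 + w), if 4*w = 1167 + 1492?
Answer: -39875421/4 ≈ -9.9688e+6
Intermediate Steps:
w = 2659/4 (w = (1167 + 1492)/4 = (¼)*2659 = 2659/4 ≈ 664.75)
J(M, U) = -32*M
(-1559 + J(57, 48))*(2282 + w) = (-1559 - 32*57)*(2282 + 2659/4) = (-1559 - 1824)*(11787/4) = -3383*11787/4 = -39875421/4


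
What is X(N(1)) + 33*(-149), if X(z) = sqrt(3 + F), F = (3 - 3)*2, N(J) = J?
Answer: -4917 + sqrt(3) ≈ -4915.3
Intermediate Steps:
F = 0 (F = 0*2 = 0)
X(z) = sqrt(3) (X(z) = sqrt(3 + 0) = sqrt(3))
X(N(1)) + 33*(-149) = sqrt(3) + 33*(-149) = sqrt(3) - 4917 = -4917 + sqrt(3)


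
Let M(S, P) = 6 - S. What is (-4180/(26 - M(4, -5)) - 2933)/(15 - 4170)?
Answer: 18643/24930 ≈ 0.74781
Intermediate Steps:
(-4180/(26 - M(4, -5)) - 2933)/(15 - 4170) = (-4180/(26 - (6 - 1*4)) - 2933)/(15 - 4170) = (-4180/(26 - (6 - 4)) - 2933)/(-4155) = (-4180/(26 - 1*2) - 2933)*(-1/4155) = (-4180/(26 - 2) - 2933)*(-1/4155) = (-4180/24 - 2933)*(-1/4155) = (-4180*1/24 - 2933)*(-1/4155) = (-1045/6 - 2933)*(-1/4155) = -18643/6*(-1/4155) = 18643/24930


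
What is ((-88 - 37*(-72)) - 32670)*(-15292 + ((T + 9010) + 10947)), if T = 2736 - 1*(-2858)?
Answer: -308734346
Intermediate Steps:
T = 5594 (T = 2736 + 2858 = 5594)
((-88 - 37*(-72)) - 32670)*(-15292 + ((T + 9010) + 10947)) = ((-88 - 37*(-72)) - 32670)*(-15292 + ((5594 + 9010) + 10947)) = ((-88 + 2664) - 32670)*(-15292 + (14604 + 10947)) = (2576 - 32670)*(-15292 + 25551) = -30094*10259 = -308734346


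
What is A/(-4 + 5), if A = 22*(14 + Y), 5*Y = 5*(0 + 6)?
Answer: 440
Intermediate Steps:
Y = 6 (Y = (5*(0 + 6))/5 = (5*6)/5 = (⅕)*30 = 6)
A = 440 (A = 22*(14 + 6) = 22*20 = 440)
A/(-4 + 5) = 440/(-4 + 5) = 440/1 = 1*440 = 440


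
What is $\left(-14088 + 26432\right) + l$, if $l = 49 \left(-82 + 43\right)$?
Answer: $10433$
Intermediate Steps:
$l = -1911$ ($l = 49 \left(-39\right) = -1911$)
$\left(-14088 + 26432\right) + l = \left(-14088 + 26432\right) - 1911 = 12344 - 1911 = 10433$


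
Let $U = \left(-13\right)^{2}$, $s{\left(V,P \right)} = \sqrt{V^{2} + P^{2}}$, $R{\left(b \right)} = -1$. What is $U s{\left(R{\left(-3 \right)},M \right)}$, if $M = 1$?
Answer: $169 \sqrt{2} \approx 239.0$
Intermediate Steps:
$s{\left(V,P \right)} = \sqrt{P^{2} + V^{2}}$
$U = 169$
$U s{\left(R{\left(-3 \right)},M \right)} = 169 \sqrt{1^{2} + \left(-1\right)^{2}} = 169 \sqrt{1 + 1} = 169 \sqrt{2}$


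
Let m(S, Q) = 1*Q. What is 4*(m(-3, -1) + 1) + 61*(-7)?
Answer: -427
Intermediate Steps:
m(S, Q) = Q
4*(m(-3, -1) + 1) + 61*(-7) = 4*(-1 + 1) + 61*(-7) = 4*0 - 427 = 0 - 427 = -427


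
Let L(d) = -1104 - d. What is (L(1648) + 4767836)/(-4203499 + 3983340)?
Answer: -4765084/220159 ≈ -21.644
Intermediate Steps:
(L(1648) + 4767836)/(-4203499 + 3983340) = ((-1104 - 1*1648) + 4767836)/(-4203499 + 3983340) = ((-1104 - 1648) + 4767836)/(-220159) = (-2752 + 4767836)*(-1/220159) = 4765084*(-1/220159) = -4765084/220159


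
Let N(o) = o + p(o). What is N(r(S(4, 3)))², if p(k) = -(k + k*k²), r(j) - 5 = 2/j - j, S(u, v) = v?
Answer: 262144/729 ≈ 359.59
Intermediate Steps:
r(j) = 5 - j + 2/j (r(j) = 5 + (2/j - j) = 5 + (-j + 2/j) = 5 - j + 2/j)
p(k) = -k - k³ (p(k) = -(k + k³) = -k - k³)
N(o) = -o³ (N(o) = o + (-o - o³) = -o³)
N(r(S(4, 3)))² = (-(5 - 1*3 + 2/3)³)² = (-(5 - 3 + 2*(⅓))³)² = (-(5 - 3 + ⅔)³)² = (-(8/3)³)² = (-1*512/27)² = (-512/27)² = 262144/729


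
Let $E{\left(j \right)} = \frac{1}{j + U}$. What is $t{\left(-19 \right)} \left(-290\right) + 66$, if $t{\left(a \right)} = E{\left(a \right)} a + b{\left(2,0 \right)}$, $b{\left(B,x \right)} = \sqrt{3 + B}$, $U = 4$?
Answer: $- \frac{904}{3} - 290 \sqrt{5} \approx -949.79$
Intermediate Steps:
$E{\left(j \right)} = \frac{1}{4 + j}$ ($E{\left(j \right)} = \frac{1}{j + 4} = \frac{1}{4 + j}$)
$t{\left(a \right)} = \sqrt{5} + \frac{a}{4 + a}$ ($t{\left(a \right)} = \frac{a}{4 + a} + \sqrt{3 + 2} = \frac{a}{4 + a} + \sqrt{5} = \sqrt{5} + \frac{a}{4 + a}$)
$t{\left(-19 \right)} \left(-290\right) + 66 = \frac{-19 + \sqrt{5} \left(4 - 19\right)}{4 - 19} \left(-290\right) + 66 = \frac{-19 + \sqrt{5} \left(-15\right)}{-15} \left(-290\right) + 66 = - \frac{-19 - 15 \sqrt{5}}{15} \left(-290\right) + 66 = \left(\frac{19}{15} + \sqrt{5}\right) \left(-290\right) + 66 = \left(- \frac{1102}{3} - 290 \sqrt{5}\right) + 66 = - \frac{904}{3} - 290 \sqrt{5}$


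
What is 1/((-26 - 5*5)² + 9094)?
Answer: 1/11695 ≈ 8.5507e-5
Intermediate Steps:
1/((-26 - 5*5)² + 9094) = 1/((-26 - 25)² + 9094) = 1/((-51)² + 9094) = 1/(2601 + 9094) = 1/11695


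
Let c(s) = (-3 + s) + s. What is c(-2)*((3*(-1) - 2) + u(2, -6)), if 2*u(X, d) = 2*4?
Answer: 7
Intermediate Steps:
u(X, d) = 4 (u(X, d) = (2*4)/2 = (½)*8 = 4)
c(s) = -3 + 2*s
c(-2)*((3*(-1) - 2) + u(2, -6)) = (-3 + 2*(-2))*((3*(-1) - 2) + 4) = (-3 - 4)*((-3 - 2) + 4) = -7*(-5 + 4) = -7*(-1) = 7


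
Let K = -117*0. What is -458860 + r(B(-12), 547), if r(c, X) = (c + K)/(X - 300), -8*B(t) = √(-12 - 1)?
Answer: -458860 - I*√13/1976 ≈ -4.5886e+5 - 0.0018247*I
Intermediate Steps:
B(t) = -I*√13/8 (B(t) = -√(-12 - 1)/8 = -I*√13/8)
K = 0
r(c, X) = c/(-300 + X) (r(c, X) = (c + 0)/(X - 300) = c/(-300 + X))
-458860 + r(B(-12), 547) = -458860 + (-I*√13/8)/(-300 + 547) = -458860 - I*√13/8/247 = -458860 - I*√13/8*(1/247) = -458860 - I*√13/1976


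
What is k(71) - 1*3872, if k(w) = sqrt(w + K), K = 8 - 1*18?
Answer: -3872 + sqrt(61) ≈ -3864.2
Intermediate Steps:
K = -10 (K = 8 - 18 = -10)
k(w) = sqrt(-10 + w) (k(w) = sqrt(w - 10) = sqrt(-10 + w))
k(71) - 1*3872 = sqrt(-10 + 71) - 1*3872 = sqrt(61) - 3872 = -3872 + sqrt(61)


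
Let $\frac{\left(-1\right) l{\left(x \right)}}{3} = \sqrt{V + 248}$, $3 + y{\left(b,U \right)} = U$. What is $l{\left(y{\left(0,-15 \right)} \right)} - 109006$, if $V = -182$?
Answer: $-109006 - 3 \sqrt{66} \approx -1.0903 \cdot 10^{5}$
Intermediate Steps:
$y{\left(b,U \right)} = -3 + U$
$l{\left(x \right)} = - 3 \sqrt{66}$ ($l{\left(x \right)} = - 3 \sqrt{-182 + 248} = - 3 \sqrt{66}$)
$l{\left(y{\left(0,-15 \right)} \right)} - 109006 = - 3 \sqrt{66} - 109006 = -109006 - 3 \sqrt{66}$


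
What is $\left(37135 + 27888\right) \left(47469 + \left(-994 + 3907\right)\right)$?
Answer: $3275988786$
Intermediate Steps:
$\left(37135 + 27888\right) \left(47469 + \left(-994 + 3907\right)\right) = 65023 \left(47469 + 2913\right) = 65023 \cdot 50382 = 3275988786$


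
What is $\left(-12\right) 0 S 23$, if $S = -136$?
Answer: $0$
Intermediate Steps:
$\left(-12\right) 0 S 23 = \left(-12\right) 0 \left(-136\right) 23 = 0 \left(-136\right) 23 = 0 \cdot 23 = 0$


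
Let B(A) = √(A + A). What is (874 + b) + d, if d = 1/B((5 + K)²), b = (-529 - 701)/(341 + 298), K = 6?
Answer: 185752/213 + √2/22 ≈ 872.14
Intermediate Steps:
B(A) = √2*√A (B(A) = √(2*A) = √2*√A)
b = -410/213 (b = -1230/639 = -1230*1/639 = -410/213 ≈ -1.9249)
d = √2/22 (d = 1/(√2*√((5 + 6)²)) = 1/(√2*√(11²)) = 1/(√2*√121) = 1/(√2*11) = 1/(11*√2) = √2/22 ≈ 0.064282)
(874 + b) + d = (874 - 410/213) + √2/22 = 185752/213 + √2/22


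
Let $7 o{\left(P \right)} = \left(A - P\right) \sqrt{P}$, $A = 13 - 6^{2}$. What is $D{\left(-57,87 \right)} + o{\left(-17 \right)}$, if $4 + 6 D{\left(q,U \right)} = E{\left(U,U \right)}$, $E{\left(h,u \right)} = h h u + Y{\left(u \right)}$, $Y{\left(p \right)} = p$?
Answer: $\frac{329293}{3} - \frac{6 i \sqrt{17}}{7} \approx 1.0976 \cdot 10^{5} - 3.5341 i$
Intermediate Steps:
$E{\left(h,u \right)} = u + u h^{2}$ ($E{\left(h,u \right)} = h h u + u = h^{2} u + u = u h^{2} + u = u + u h^{2}$)
$D{\left(q,U \right)} = - \frac{2}{3} + \frac{U \left(1 + U^{2}\right)}{6}$
$A = -23$ ($A = 13 - 36 = -23$)
$o{\left(P \right)} = \frac{\sqrt{P} \left(-23 - P\right)}{7}$ ($o{\left(P \right)} = \frac{\left(-23 - P\right) \sqrt{P}}{7} = \frac{\sqrt{P} \left(-23 - P\right)}{7}$)
$D{\left(-57,87 \right)} + o{\left(-17 \right)} = \left(- \frac{2}{3} + \frac{1}{6} \cdot 87 + \frac{87^{3}}{6}\right) + \frac{\sqrt{-17} \left(-23 - -17\right)}{7} = \left(- \frac{2}{3} + \frac{29}{2} + \frac{1}{6} \cdot 658503\right) + \frac{i \sqrt{17} \left(-23 + 17\right)}{7} = \left(- \frac{2}{3} + \frac{29}{2} + \frac{219501}{2}\right) + \frac{1}{7} i \sqrt{17} \left(-6\right) = \frac{329293}{3} - \frac{6 i \sqrt{17}}{7}$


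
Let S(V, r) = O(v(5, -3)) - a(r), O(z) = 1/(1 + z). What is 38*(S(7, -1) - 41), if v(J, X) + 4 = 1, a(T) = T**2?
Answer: -1615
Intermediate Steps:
v(J, X) = -3 (v(J, X) = -4 + 1 = -3)
S(V, r) = -1/2 - r**2 (S(V, r) = 1/(1 - 3) - r**2 = 1/(-2) - r**2 = -1/2 - r**2)
38*(S(7, -1) - 41) = 38*((-1/2 - 1*(-1)**2) - 41) = 38*((-1/2 - 1*1) - 41) = 38*((-1/2 - 1) - 41) = 38*(-3/2 - 41) = 38*(-85/2) = -1615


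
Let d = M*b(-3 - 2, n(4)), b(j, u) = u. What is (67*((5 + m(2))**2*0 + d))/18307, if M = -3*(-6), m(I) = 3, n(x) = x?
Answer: 4824/18307 ≈ 0.26351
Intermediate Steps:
M = 18
d = 72 (d = 18*4 = 72)
(67*((5 + m(2))**2*0 + d))/18307 = (67*((5 + 3)**2*0 + 72))/18307 = (67*(8**2*0 + 72))*(1/18307) = (67*(64*0 + 72))*(1/18307) = (67*(0 + 72))*(1/18307) = (67*72)*(1/18307) = 4824*(1/18307) = 4824/18307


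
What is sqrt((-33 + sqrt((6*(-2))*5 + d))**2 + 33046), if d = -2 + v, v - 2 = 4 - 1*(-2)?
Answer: sqrt(34081 - 198*I*sqrt(6)) ≈ 184.61 - 1.314*I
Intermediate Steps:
v = 8 (v = 2 + (4 - 1*(-2)) = 2 + (4 + 2) = 2 + 6 = 8)
d = 6 (d = -2 + 8 = 6)
sqrt((-33 + sqrt((6*(-2))*5 + d))**2 + 33046) = sqrt((-33 + sqrt((6*(-2))*5 + 6))**2 + 33046) = sqrt((-33 + sqrt(-12*5 + 6))**2 + 33046) = sqrt((-33 + sqrt(-60 + 6))**2 + 33046) = sqrt((-33 + sqrt(-54))**2 + 33046) = sqrt((-33 + 3*I*sqrt(6))**2 + 33046) = sqrt(33046 + (-33 + 3*I*sqrt(6))**2)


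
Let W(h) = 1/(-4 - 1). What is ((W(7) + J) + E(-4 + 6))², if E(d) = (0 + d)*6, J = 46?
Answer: 83521/25 ≈ 3340.8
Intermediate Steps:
E(d) = 6*d (E(d) = d*6 = 6*d)
W(h) = -⅕ (W(h) = 1/(-5) = -⅕)
((W(7) + J) + E(-4 + 6))² = ((-⅕ + 46) + 6*(-4 + 6))² = (229/5 + 6*2)² = (229/5 + 12)² = (289/5)² = 83521/25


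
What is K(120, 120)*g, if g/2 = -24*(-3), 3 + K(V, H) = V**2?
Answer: 2073168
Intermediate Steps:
K(V, H) = -3 + V**2
g = 144 (g = 2*(-24*(-3)) = 2*72 = 144)
K(120, 120)*g = (-3 + 120**2)*144 = (-3 + 14400)*144 = 14397*144 = 2073168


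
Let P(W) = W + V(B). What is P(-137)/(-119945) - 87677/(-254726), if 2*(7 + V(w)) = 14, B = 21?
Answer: 10551315227/30553110070 ≈ 0.34534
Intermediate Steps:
V(w) = 0 (V(w) = -7 + (½)*14 = -7 + 7 = 0)
P(W) = W (P(W) = W + 0 = W)
P(-137)/(-119945) - 87677/(-254726) = -137/(-119945) - 87677/(-254726) = -137*(-1/119945) - 87677*(-1/254726) = 137/119945 + 87677/254726 = 10551315227/30553110070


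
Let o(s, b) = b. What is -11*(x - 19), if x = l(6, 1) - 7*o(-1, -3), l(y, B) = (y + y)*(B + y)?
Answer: -946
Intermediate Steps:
l(y, B) = 2*y*(B + y) (l(y, B) = (2*y)*(B + y) = 2*y*(B + y))
x = 105 (x = 2*6*(1 + 6) - 7*(-3) = 2*6*7 + 21 = 84 + 21 = 105)
-11*(x - 19) = -11*(105 - 19) = -11*86 = -946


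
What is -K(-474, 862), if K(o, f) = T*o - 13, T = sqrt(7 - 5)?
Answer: 13 + 474*sqrt(2) ≈ 683.34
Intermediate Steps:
T = sqrt(2) ≈ 1.4142
K(o, f) = -13 + o*sqrt(2) (K(o, f) = sqrt(2)*o - 13 = o*sqrt(2) - 13 = -13 + o*sqrt(2))
-K(-474, 862) = -(-13 - 474*sqrt(2)) = 13 + 474*sqrt(2)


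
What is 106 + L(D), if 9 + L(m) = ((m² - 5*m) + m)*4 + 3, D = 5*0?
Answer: 100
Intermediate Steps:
D = 0
L(m) = -6 - 16*m + 4*m² (L(m) = -9 + (((m² - 5*m) + m)*4 + 3) = -9 + ((m² - 4*m)*4 + 3) = -9 + ((-16*m + 4*m²) + 3) = -9 + (3 - 16*m + 4*m²) = -6 - 16*m + 4*m²)
106 + L(D) = 106 + (-6 - 16*0 + 4*0²) = 106 + (-6 + 0 + 4*0) = 106 + (-6 + 0 + 0) = 106 - 6 = 100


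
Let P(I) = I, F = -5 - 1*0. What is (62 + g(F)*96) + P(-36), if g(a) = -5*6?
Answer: -2854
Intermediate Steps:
F = -5 (F = -5 + 0 = -5)
g(a) = -30
(62 + g(F)*96) + P(-36) = (62 - 30*96) - 36 = (62 - 2880) - 36 = -2818 - 36 = -2854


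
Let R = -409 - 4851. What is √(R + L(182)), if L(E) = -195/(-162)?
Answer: 5*I*√68154/18 ≈ 72.518*I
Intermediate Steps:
R = -5260
L(E) = 65/54 (L(E) = -195*(-1/162) = 65/54)
√(R + L(182)) = √(-5260 + 65/54) = √(-283975/54) = 5*I*√68154/18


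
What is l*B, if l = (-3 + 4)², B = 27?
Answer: 27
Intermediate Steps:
l = 1 (l = 1² = 1)
l*B = 1*27 = 27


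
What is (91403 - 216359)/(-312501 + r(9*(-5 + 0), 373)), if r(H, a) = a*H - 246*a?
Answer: 801/2699 ≈ 0.29678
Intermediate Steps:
r(H, a) = -246*a + H*a (r(H, a) = H*a - 246*a = -246*a + H*a)
(91403 - 216359)/(-312501 + r(9*(-5 + 0), 373)) = (91403 - 216359)/(-312501 + 373*(-246 + 9*(-5 + 0))) = -124956/(-312501 + 373*(-246 + 9*(-5))) = -124956/(-312501 + 373*(-246 - 45)) = -124956/(-312501 + 373*(-291)) = -124956/(-312501 - 108543) = -124956/(-421044) = -124956*(-1/421044) = 801/2699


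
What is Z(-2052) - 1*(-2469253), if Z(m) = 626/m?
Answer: 2533453265/1026 ≈ 2.4693e+6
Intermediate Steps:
Z(-2052) - 1*(-2469253) = 626/(-2052) - 1*(-2469253) = 626*(-1/2052) + 2469253 = -313/1026 + 2469253 = 2533453265/1026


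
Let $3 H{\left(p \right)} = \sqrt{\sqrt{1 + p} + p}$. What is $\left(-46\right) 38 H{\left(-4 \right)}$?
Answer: $- \frac{1748 \sqrt{-4 + i \sqrt{3}}}{3} \approx -246.83 - 1191.2 i$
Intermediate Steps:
$H{\left(p \right)} = \frac{\sqrt{p + \sqrt{1 + p}}}{3}$ ($H{\left(p \right)} = \frac{\sqrt{\sqrt{1 + p} + p}}{3} = \frac{\sqrt{p + \sqrt{1 + p}}}{3}$)
$\left(-46\right) 38 H{\left(-4 \right)} = \left(-46\right) 38 \frac{\sqrt{-4 + \sqrt{1 - 4}}}{3} = - 1748 \frac{\sqrt{-4 + \sqrt{-3}}}{3} = - 1748 \frac{\sqrt{-4 + i \sqrt{3}}}{3} = - \frac{1748 \sqrt{-4 + i \sqrt{3}}}{3}$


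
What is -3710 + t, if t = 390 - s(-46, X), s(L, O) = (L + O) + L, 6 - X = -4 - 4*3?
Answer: -3250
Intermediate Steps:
X = 22 (X = 6 - (-4 - 4*3) = 6 - (-4 - 12) = 6 - 1*(-16) = 6 + 16 = 22)
s(L, O) = O + 2*L
t = 460 (t = 390 - (22 + 2*(-46)) = 390 - (22 - 92) = 390 - 1*(-70) = 390 + 70 = 460)
-3710 + t = -3710 + 460 = -3250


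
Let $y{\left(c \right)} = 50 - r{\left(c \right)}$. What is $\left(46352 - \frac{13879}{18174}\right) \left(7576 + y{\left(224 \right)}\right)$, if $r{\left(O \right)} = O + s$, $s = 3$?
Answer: $\frac{6232824143231}{18174} \approx 3.4295 \cdot 10^{8}$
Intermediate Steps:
$r{\left(O \right)} = 3 + O$ ($r{\left(O \right)} = O + 3 = 3 + O$)
$y{\left(c \right)} = 47 - c$ ($y{\left(c \right)} = 50 - \left(3 + c\right) = 47 - c$)
$\left(46352 - \frac{13879}{18174}\right) \left(7576 + y{\left(224 \right)}\right) = \left(46352 - \frac{13879}{18174}\right) \left(7576 + \left(47 - 224\right)\right) = \left(46352 - \frac{13879}{18174}\right) \left(7576 - 177\right) = \frac{842387369}{18174} \cdot 7399 = \frac{6232824143231}{18174}$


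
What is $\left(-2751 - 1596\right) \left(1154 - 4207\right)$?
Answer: $13271391$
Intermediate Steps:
$\left(-2751 - 1596\right) \left(1154 - 4207\right) = \left(-4347\right) \left(-3053\right) = 13271391$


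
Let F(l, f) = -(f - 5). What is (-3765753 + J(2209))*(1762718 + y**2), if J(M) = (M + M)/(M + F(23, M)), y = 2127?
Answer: -118345789463909/5 ≈ -2.3669e+13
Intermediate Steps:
F(l, f) = 5 - f (F(l, f) = -(-5 + f) = 5 - f)
J(M) = 2*M/5 (J(M) = (M + M)/(M + (5 - M)) = (2*M)/5 = (2*M)*(1/5) = 2*M/5)
(-3765753 + J(2209))*(1762718 + y**2) = (-3765753 + (2/5)*2209)*(1762718 + 2127**2) = (-3765753 + 4418/5)*(1762718 + 4524129) = -18824347/5*6286847 = -118345789463909/5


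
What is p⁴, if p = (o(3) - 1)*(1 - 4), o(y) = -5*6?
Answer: 74805201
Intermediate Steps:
o(y) = -30
p = 93 (p = (-30 - 1)*(1 - 4) = -31*(-3) = 93)
p⁴ = 93⁴ = 74805201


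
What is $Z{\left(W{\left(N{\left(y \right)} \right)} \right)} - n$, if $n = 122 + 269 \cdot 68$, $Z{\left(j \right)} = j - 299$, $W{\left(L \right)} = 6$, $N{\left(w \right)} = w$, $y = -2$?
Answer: $-18707$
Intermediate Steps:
$Z{\left(j \right)} = -299 + j$
$n = 18414$ ($n = 122 + 18292 = 18414$)
$Z{\left(W{\left(N{\left(y \right)} \right)} \right)} - n = \left(-299 + 6\right) - 18414 = -293 - 18414 = -18707$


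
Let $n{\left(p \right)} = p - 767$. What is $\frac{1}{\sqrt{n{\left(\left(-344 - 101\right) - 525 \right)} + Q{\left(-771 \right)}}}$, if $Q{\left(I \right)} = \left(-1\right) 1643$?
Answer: $- \frac{i \sqrt{5}}{130} \approx - 0.017201 i$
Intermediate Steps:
$Q{\left(I \right)} = -1643$
$n{\left(p \right)} = -767 + p$
$\frac{1}{\sqrt{n{\left(\left(-344 - 101\right) - 525 \right)} + Q{\left(-771 \right)}}} = \frac{1}{\sqrt{\left(-767 - 970\right) - 1643}} = \frac{1}{\sqrt{-1737 - 1643}} = \frac{1}{\sqrt{-3380}} = \frac{1}{26 i \sqrt{5}} = - \frac{i \sqrt{5}}{130}$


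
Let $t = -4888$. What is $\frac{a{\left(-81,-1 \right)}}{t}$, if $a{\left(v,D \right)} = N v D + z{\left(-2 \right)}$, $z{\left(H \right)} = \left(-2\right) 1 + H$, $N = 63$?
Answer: $- \frac{5099}{4888} \approx -1.0432$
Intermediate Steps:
$z{\left(H \right)} = -2 + H$
$a{\left(v,D \right)} = -4 + 63 D v$ ($a{\left(v,D \right)} = 63 v D - 4 = 63 D v - 4 = -4 + 63 D v$)
$\frac{a{\left(-81,-1 \right)}}{t} = \frac{-4 + 63 \left(-1\right) \left(-81\right)}{-4888} = \left(-4 + 5103\right) \left(- \frac{1}{4888}\right) = 5099 \left(- \frac{1}{4888}\right) = - \frac{5099}{4888}$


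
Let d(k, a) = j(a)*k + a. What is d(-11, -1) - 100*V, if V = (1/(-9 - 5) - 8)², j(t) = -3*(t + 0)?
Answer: -320891/49 ≈ -6548.8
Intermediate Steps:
j(t) = -3*t
d(k, a) = a - 3*a*k (d(k, a) = (-3*a)*k + a = -3*a*k + a = a - 3*a*k)
V = 12769/196 (V = (1/(-14) - 8)² = (-1/14 - 8)² = (-113/14)² = 12769/196 ≈ 65.148)
d(-11, -1) - 100*V = -(1 - 3*(-11)) - 100*12769/196 = -(1 + 33) - 319225/49 = -1*34 - 319225/49 = -34 - 319225/49 = -320891/49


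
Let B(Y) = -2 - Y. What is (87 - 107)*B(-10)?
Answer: -160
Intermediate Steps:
(87 - 107)*B(-10) = (87 - 107)*(-2 - 1*(-10)) = -20*(-2 + 10) = -20*8 = -160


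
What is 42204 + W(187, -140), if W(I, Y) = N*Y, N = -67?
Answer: 51584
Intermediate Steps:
W(I, Y) = -67*Y
42204 + W(187, -140) = 42204 - 67*(-140) = 42204 + 9380 = 51584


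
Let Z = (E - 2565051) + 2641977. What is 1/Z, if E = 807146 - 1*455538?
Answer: 1/428534 ≈ 2.3335e-6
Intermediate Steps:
E = 351608 (E = 807146 - 455538 = 351608)
Z = 428534 (Z = (351608 - 2565051) + 2641977 = -2213443 + 2641977 = 428534)
1/Z = 1/428534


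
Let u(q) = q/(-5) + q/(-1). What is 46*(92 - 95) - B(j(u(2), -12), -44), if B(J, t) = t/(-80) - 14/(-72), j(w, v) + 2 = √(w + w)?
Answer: -12487/90 ≈ -138.74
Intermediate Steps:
u(q) = -6*q/5 (u(q) = q*(-⅕) + q*(-1) = -q/5 - q = -6*q/5)
j(w, v) = -2 + √2*√w (j(w, v) = -2 + √(w + w) = -2 + √(2*w) = -2 + √2*√w)
B(J, t) = 7/36 - t/80 (B(J, t) = t*(-1/80) - 14*(-1/72) = -t/80 + 7/36 = 7/36 - t/80)
46*(92 - 95) - B(j(u(2), -12), -44) = 46*(92 - 95) - (7/36 - 1/80*(-44)) = 46*(-3) - (7/36 + 11/20) = -138 - 1*67/90 = -138 - 67/90 = -12487/90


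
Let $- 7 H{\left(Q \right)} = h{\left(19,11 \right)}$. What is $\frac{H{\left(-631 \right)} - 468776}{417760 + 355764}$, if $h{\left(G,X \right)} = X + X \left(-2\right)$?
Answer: $- \frac{3281421}{5414668} \approx -0.60602$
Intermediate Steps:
$h{\left(G,X \right)} = - X$ ($h{\left(G,X \right)} = X - 2 X = - X$)
$H{\left(Q \right)} = \frac{11}{7}$ ($H{\left(Q \right)} = - \frac{\left(-1\right) 11}{7} = \left(- \frac{1}{7}\right) \left(-11\right) = \frac{11}{7}$)
$\frac{H{\left(-631 \right)} - 468776}{417760 + 355764} = \frac{\frac{11}{7} - 468776}{417760 + 355764} = - \frac{3281421}{7 \cdot 773524} = \left(- \frac{3281421}{7}\right) \frac{1}{773524} = - \frac{3281421}{5414668}$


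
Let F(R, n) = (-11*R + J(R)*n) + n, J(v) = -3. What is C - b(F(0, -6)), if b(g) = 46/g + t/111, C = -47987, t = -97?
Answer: -3551257/74 ≈ -47990.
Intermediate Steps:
F(R, n) = -11*R - 2*n (F(R, n) = (-11*R - 3*n) + n = -11*R - 2*n)
b(g) = -97/111 + 46/g (b(g) = 46/g - 97/111 = -97/111 + 46/g)
C - b(F(0, -6)) = -47987 - (-97/111 + 46/(-11*0 - 2*(-6))) = -47987 - (-97/111 + 46/(0 + 12)) = -47987 - (-97/111 + 46/12) = -47987 - (-97/111 + 46*(1/12)) = -47987 - (-97/111 + 23/6) = -47987 - 1*219/74 = -47987 - 219/74 = -3551257/74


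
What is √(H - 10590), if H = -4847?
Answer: I*√15437 ≈ 124.25*I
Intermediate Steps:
√(H - 10590) = √(-4847 - 10590) = √(-15437) = I*√15437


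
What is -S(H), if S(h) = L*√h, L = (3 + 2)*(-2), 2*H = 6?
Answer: 10*√3 ≈ 17.320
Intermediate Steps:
H = 3 (H = (½)*6 = 3)
L = -10 (L = 5*(-2) = -10)
S(h) = -10*√h
-S(H) = -(-10)*√3 = 10*√3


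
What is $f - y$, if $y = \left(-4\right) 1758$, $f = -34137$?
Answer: $-27105$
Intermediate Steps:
$y = -7032$
$f - y = -34137 - -7032 = -34137 + 7032 = -27105$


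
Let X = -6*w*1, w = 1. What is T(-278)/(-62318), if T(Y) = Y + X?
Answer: 142/31159 ≈ 0.0045573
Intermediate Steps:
X = -6 (X = -6*1*1 = -6*1 = -6)
T(Y) = -6 + Y (T(Y) = Y - 6 = -6 + Y)
T(-278)/(-62318) = (-6 - 278)/(-62318) = -284*(-1/62318) = 142/31159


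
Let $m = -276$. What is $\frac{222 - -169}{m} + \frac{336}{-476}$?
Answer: $- \frac{433}{204} \approx -2.1225$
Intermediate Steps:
$\frac{222 - -169}{m} + \frac{336}{-476} = \frac{222 - -169}{-276} + \frac{336}{-476} = \left(222 + 169\right) \left(- \frac{1}{276}\right) + 336 \left(- \frac{1}{476}\right) = 391 \left(- \frac{1}{276}\right) - \frac{12}{17} = - \frac{17}{12} - \frac{12}{17} = - \frac{433}{204}$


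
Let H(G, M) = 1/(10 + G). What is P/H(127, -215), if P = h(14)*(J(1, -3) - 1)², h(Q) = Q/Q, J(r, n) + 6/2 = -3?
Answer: 6713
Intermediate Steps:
J(r, n) = -6 (J(r, n) = -3 - 3 = -6)
h(Q) = 1
P = 49 (P = 1*(-6 - 1)² = 1*(-7)² = 1*49 = 49)
P/H(127, -215) = 49/(1/(10 + 127)) = 49/(1/137) = 49*137 = 6713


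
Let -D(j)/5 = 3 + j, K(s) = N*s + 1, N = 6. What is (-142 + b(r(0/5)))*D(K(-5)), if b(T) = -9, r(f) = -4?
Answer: -19630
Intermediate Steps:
K(s) = 1 + 6*s (K(s) = 6*s + 1 = 1 + 6*s)
D(j) = -15 - 5*j (D(j) = -5*(3 + j) = -15 - 5*j)
(-142 + b(r(0/5)))*D(K(-5)) = (-142 - 9)*(-15 - 5*(1 + 6*(-5))) = -151*(-15 - 5*(1 - 30)) = -151*(-15 - 5*(-29)) = -151*(-15 + 145) = -151*130 = -19630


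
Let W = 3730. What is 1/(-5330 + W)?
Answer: -1/1600 ≈ -0.00062500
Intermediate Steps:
1/(-5330 + W) = 1/(-5330 + 3730) = 1/(-1600) = -1/1600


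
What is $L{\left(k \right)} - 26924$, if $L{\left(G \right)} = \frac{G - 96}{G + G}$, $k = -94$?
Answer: $- \frac{2530761}{94} \approx -26923.0$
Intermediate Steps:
$L{\left(G \right)} = \frac{-96 + G}{2 G}$
$L{\left(k \right)} - 26924 = \frac{-96 - 94}{2 \left(-94\right)} - 26924 = \frac{1}{2} \left(- \frac{1}{94}\right) \left(-190\right) - 26924 = \frac{95}{94} - 26924 = - \frac{2530761}{94}$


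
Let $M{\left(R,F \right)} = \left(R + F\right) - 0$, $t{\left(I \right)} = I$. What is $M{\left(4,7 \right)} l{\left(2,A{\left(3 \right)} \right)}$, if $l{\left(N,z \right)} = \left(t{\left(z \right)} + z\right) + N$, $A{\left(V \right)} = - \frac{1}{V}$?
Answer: $\frac{44}{3} \approx 14.667$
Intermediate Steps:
$M{\left(R,F \right)} = F + R$ ($M{\left(R,F \right)} = \left(F + R\right) + 0 = F + R$)
$l{\left(N,z \right)} = N + 2 z$ ($l{\left(N,z \right)} = \left(z + z\right) + N = 2 z + N = N + 2 z$)
$M{\left(4,7 \right)} l{\left(2,A{\left(3 \right)} \right)} = \left(7 + 4\right) \left(2 + 2 \left(- \frac{1}{3}\right)\right) = 11 \left(2 + 2 \left(\left(-1\right) \frac{1}{3}\right)\right) = 11 \left(2 + 2 \left(- \frac{1}{3}\right)\right) = 11 \left(2 - \frac{2}{3}\right) = 11 \cdot \frac{4}{3} = \frac{44}{3}$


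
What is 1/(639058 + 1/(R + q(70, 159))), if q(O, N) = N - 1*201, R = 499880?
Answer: 499838/319425472605 ≈ 1.5648e-6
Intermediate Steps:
q(O, N) = -201 + N (q(O, N) = N - 201 = -201 + N)
1/(639058 + 1/(R + q(70, 159))) = 1/(639058 + 1/(499880 + (-201 + 159))) = 1/(639058 + 1/(499880 - 42)) = 1/(639058 + 1/499838) = 1/(319425472605/499838) = 499838/319425472605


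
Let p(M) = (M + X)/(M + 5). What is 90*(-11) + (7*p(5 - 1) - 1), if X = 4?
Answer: -8863/9 ≈ -984.78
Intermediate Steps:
p(M) = (4 + M)/(5 + M) (p(M) = (M + 4)/(M + 5) = (4 + M)/(5 + M))
90*(-11) + (7*p(5 - 1) - 1) = 90*(-11) + (7*((4 + (5 - 1))/(5 + (5 - 1))) - 1) = -990 + (7*((4 + 4)/(5 + 4)) - 1) = -990 + (7*(8/9) - 1) = -990 + (56/9 - 1) = -990 + 47/9 = -8863/9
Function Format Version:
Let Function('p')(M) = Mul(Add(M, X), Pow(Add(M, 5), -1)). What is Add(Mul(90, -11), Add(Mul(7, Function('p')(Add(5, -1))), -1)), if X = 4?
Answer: Rational(-8863, 9) ≈ -984.78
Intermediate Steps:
Function('p')(M) = Mul(Pow(Add(5, M), -1), Add(4, M)) (Function('p')(M) = Mul(Add(M, 4), Pow(Add(M, 5), -1)) = Mul(Add(4, M), Pow(Add(5, M), -1)) = Mul(Pow(Add(5, M), -1), Add(4, M)))
Add(Mul(90, -11), Add(Mul(7, Function('p')(Add(5, -1))), -1)) = Add(Mul(90, -11), Add(Mul(7, Mul(Pow(Add(5, Add(5, -1)), -1), Add(4, Add(5, -1)))), -1)) = Add(-990, Add(Mul(7, Mul(Pow(Add(5, 4), -1), Add(4, 4))), -1)) = Add(-990, Add(Mul(7, Mul(Pow(9, -1), 8)), -1)) = Add(-990, Add(Mul(7, Mul(Rational(1, 9), 8)), -1)) = Add(-990, Add(Mul(7, Rational(8, 9)), -1)) = Add(-990, Add(Rational(56, 9), -1)) = Add(-990, Rational(47, 9)) = Rational(-8863, 9)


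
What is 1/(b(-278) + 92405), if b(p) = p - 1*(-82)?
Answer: 1/92209 ≈ 1.0845e-5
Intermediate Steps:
b(p) = 82 + p (b(p) = p + 82 = 82 + p)
1/(b(-278) + 92405) = 1/((82 - 278) + 92405) = 1/(-196 + 92405) = 1/92209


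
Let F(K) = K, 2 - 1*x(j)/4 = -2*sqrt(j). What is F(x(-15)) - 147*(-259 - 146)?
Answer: 59543 + 8*I*sqrt(15) ≈ 59543.0 + 30.984*I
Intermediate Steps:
x(j) = 8 + 8*sqrt(j) (x(j) = 8 - (-8)*sqrt(j) = 8 + 8*sqrt(j))
F(x(-15)) - 147*(-259 - 146) = (8 + 8*sqrt(-15)) - 147*(-259 - 146) = (8 + 8*(I*sqrt(15))) - 147*(-405) = (8 + 8*I*sqrt(15)) + 59535 = 59543 + 8*I*sqrt(15)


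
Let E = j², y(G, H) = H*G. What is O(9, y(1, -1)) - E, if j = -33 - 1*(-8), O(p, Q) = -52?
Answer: -677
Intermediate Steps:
y(G, H) = G*H
j = -25 (j = -33 + 8 = -25)
E = 625 (E = (-25)² = 625)
O(9, y(1, -1)) - E = -52 - 1*625 = -52 - 625 = -677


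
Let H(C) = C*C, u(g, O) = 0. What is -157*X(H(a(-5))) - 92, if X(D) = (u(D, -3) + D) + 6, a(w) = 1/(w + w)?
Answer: -103557/100 ≈ -1035.6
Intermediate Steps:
a(w) = 1/(2*w)
H(C) = C**2
X(D) = 6 + D (X(D) = (0 + D) + 6 = D + 6 = 6 + D)
-157*X(H(a(-5))) - 92 = -157*(6 + ((1/2)/(-5))**2) - 92 = -157*(6 + ((1/2)*(-1/5))**2) - 92 = -157*(6 + (-1/10)**2) - 92 = -157*(6 + 1/100) - 92 = -157*601/100 - 92 = -94357/100 - 92 = -103557/100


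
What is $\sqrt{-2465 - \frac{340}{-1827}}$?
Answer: $\frac{i \sqrt{914152645}}{609} \approx 49.647 i$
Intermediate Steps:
$\sqrt{-2465 - \frac{340}{-1827}} = \sqrt{-2465 - - \frac{340}{1827}} = \sqrt{-2465 + \frac{340}{1827}} = \sqrt{- \frac{4503215}{1827}} = \frac{i \sqrt{914152645}}{609}$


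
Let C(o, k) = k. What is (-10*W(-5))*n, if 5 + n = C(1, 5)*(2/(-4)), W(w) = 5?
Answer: 375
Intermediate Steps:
n = -15/2 (n = -5 + 5*(2/(-4)) = -5 + 5*(2*(-1/4)) = -5 + 5*(-1/2) = -5 - 5/2 = -15/2 ≈ -7.5000)
(-10*W(-5))*n = -10*5*(-15/2) = -50*(-15/2) = 375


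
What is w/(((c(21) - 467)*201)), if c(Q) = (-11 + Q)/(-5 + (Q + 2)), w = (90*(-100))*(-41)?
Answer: -553500/140633 ≈ -3.9358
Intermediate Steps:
w = 369000 (w = -9000*(-41) = 369000)
c(Q) = (-11 + Q)/(-3 + Q) (c(Q) = (-11 + Q)/(-5 + (2 + Q)) = (-11 + Q)/(-3 + Q))
w/(((c(21) - 467)*201)) = 369000/((((-11 + 21)/(-3 + 21) - 467)*201)) = 369000/(((10/18 - 467)*201)) = 369000/((((1/18)*10 - 467)*201)) = 369000/(((5/9 - 467)*201)) = 369000/((-4198/9*201)) = 369000/(-281266/3) = 369000*(-3/281266) = -553500/140633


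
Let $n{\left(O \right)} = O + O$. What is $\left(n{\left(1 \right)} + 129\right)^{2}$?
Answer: $17161$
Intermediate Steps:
$n{\left(O \right)} = 2 O$
$\left(n{\left(1 \right)} + 129\right)^{2} = \left(2 \cdot 1 + 129\right)^{2} = \left(2 + 129\right)^{2} = 131^{2} = 17161$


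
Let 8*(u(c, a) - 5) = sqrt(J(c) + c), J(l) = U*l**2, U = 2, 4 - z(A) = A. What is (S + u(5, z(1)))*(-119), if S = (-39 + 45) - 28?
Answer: 2023 - 119*sqrt(55)/8 ≈ 1912.7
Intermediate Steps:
z(A) = 4 - A
S = -22 (S = 6 - 28 = -22)
J(l) = 2*l**2
u(c, a) = 5 + sqrt(c + 2*c**2)/8 (u(c, a) = 5 + sqrt(2*c**2 + c)/8 = 5 + sqrt(c + 2*c**2)/8)
(S + u(5, z(1)))*(-119) = (-22 + (5 + sqrt(5*(1 + 2*5))/8))*(-119) = (-22 + (5 + sqrt(5*(1 + 10))/8))*(-119) = (-22 + (5 + sqrt(5*11)/8))*(-119) = (-22 + (5 + sqrt(55)/8))*(-119) = (-17 + sqrt(55)/8)*(-119) = 2023 - 119*sqrt(55)/8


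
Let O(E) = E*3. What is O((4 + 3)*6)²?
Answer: 15876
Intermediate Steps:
O(E) = 3*E
O((4 + 3)*6)² = (3*((4 + 3)*6))² = (3*(7*6))² = (3*42)² = 126² = 15876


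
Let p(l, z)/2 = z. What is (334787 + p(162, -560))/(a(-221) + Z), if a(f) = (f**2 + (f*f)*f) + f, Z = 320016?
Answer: -333667/10425225 ≈ -0.032006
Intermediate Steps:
p(l, z) = 2*z
a(f) = f + f**2 + f**3 (a(f) = (f**2 + f**2*f) + f = (f**2 + f**3) + f = f + f**2 + f**3)
(334787 + p(162, -560))/(a(-221) + Z) = (334787 + 2*(-560))/(-221*(1 - 221 + (-221)**2) + 320016) = (334787 - 1120)/(-221*(1 - 221 + 48841) + 320016) = 333667/(-221*48621 + 320016) = 333667/(-10745241 + 320016) = 333667/(-10425225) = 333667*(-1/10425225) = -333667/10425225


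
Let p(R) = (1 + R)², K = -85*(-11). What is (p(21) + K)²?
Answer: 2013561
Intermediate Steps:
K = 935
(p(21) + K)² = ((1 + 21)² + 935)² = (22² + 935)² = (484 + 935)² = 1419² = 2013561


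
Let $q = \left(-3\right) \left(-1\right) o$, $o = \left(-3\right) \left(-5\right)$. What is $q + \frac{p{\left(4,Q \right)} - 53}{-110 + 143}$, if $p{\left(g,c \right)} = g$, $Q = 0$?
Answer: $\frac{1436}{33} \approx 43.515$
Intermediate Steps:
$o = 15$
$q = 45$ ($q = \left(-3\right) \left(-1\right) 15 = 3 \cdot 15 = 45$)
$q + \frac{p{\left(4,Q \right)} - 53}{-110 + 143} = 45 + \frac{4 - 53}{-110 + 143} = 45 + \frac{4 - 53}{33} = 45 + \frac{1}{33} \left(-49\right) = 45 - \frac{49}{33} = \frac{1436}{33}$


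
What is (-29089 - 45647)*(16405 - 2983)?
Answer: -1003106592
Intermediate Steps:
(-29089 - 45647)*(16405 - 2983) = -74736*13422 = -1003106592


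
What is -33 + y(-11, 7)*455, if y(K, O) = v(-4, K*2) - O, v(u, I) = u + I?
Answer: -15048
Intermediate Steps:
v(u, I) = I + u
y(K, O) = -4 - O + 2*K (y(K, O) = (K*2 - 4) - O = (2*K - 4) - O = (-4 + 2*K) - O = -4 - O + 2*K)
-33 + y(-11, 7)*455 = -33 + (-4 - 1*7 + 2*(-11))*455 = -33 + (-4 - 7 - 22)*455 = -33 - 33*455 = -33 - 15015 = -15048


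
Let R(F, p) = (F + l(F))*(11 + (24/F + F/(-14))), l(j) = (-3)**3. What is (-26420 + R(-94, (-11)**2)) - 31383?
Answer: -19712211/329 ≈ -59916.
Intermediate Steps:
l(j) = -27
R(F, p) = (-27 + F)*(11 + 24/F - F/14) (R(F, p) = (F - 27)*(11 + (24/F + F/(-14))) = (-27 + F)*(11 + (24/F + F*(-1/14))) = (-27 + F)*(11 + (24/F - F/14)) = (-27 + F)*(11 + 24/F - F/14))
(-26420 + R(-94, (-11)**2)) - 31383 = (-26420 + (-273 - 648/(-94) - 1/14*(-94)**2 + (181/14)*(-94))) - 31383 = (-26420 + (-273 - 648*(-1/94) - 1/14*8836 - 8507/7)) - 31383 = (-26420 + (-273 + 324/47 - 4418/7 - 8507/7)) - 31383 = (-26420 - 695024/329) - 31383 = -9387204/329 - 31383 = -19712211/329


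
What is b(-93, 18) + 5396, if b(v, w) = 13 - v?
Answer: 5502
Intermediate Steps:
b(-93, 18) + 5396 = (13 - 1*(-93)) + 5396 = (13 + 93) + 5396 = 106 + 5396 = 5502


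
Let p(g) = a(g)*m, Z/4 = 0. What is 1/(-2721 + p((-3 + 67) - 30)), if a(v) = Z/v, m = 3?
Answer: -1/2721 ≈ -0.00036751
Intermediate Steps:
Z = 0 (Z = 4*0 = 0)
a(v) = 0 (a(v) = 0/v = 0)
p(g) = 0 (p(g) = 0*3 = 0)
1/(-2721 + p((-3 + 67) - 30)) = 1/(-2721 + 0) = 1/(-2721) = -1/2721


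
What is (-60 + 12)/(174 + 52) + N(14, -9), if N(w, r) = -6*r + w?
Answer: 7660/113 ≈ 67.788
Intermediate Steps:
N(w, r) = w - 6*r
(-60 + 12)/(174 + 52) + N(14, -9) = (-60 + 12)/(174 + 52) + (14 - 6*(-9)) = -48/226 + (14 + 54) = -48*1/226 + 68 = -24/113 + 68 = 7660/113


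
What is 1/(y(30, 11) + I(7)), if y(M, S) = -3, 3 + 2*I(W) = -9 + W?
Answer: -2/11 ≈ -0.18182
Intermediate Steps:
I(W) = -6 + W/2 (I(W) = -3/2 + (-9 + W)/2 = -3/2 + (-9/2 + W/2) = -6 + W/2)
1/(y(30, 11) + I(7)) = 1/(-3 + (-6 + (1/2)*7)) = 1/(-3 + (-6 + 7/2)) = 1/(-3 - 5/2) = 1/(-11/2) = -2/11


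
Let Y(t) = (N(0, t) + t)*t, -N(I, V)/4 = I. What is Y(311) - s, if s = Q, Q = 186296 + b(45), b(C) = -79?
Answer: -89496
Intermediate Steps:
N(I, V) = -4*I
Q = 186217 (Q = 186296 - 79 = 186217)
Y(t) = t² (Y(t) = (-4*0 + t)*t = (0 + t)*t = t*t = t²)
s = 186217
Y(311) - s = 311² - 1*186217 = 96721 - 186217 = -89496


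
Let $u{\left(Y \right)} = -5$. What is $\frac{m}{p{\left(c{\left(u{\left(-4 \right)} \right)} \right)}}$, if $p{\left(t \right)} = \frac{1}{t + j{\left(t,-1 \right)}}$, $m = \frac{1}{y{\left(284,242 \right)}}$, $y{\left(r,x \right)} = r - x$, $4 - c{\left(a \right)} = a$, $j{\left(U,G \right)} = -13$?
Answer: $- \frac{2}{21} \approx -0.095238$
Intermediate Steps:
$c{\left(a \right)} = 4 - a$
$m = \frac{1}{42}$ ($m = \frac{1}{284 - 242} = \frac{1}{42} \approx 0.02381$)
$p{\left(t \right)} = \frac{1}{-13 + t}$ ($p{\left(t \right)} = \frac{1}{t - 13} = \frac{1}{-13 + t}$)
$\frac{m}{p{\left(c{\left(u{\left(-4 \right)} \right)} \right)}} = \frac{1}{42 \frac{1}{-13 + \left(4 - -5\right)}} = \frac{1}{42 \frac{1}{-13 + \left(4 + 5\right)}} = \frac{1}{42 \frac{1}{-13 + 9}} = \frac{1}{42 \frac{1}{-4}} = \frac{1}{42 \left(- \frac{1}{4}\right)} = \frac{1}{42} \left(-4\right) = - \frac{2}{21}$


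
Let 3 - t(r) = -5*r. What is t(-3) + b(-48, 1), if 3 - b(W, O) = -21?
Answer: 12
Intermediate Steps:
b(W, O) = 24 (b(W, O) = 3 - 1*(-21) = 3 + 21 = 24)
t(r) = 3 + 5*r (t(r) = 3 - (-5)*r = 3 + 5*r)
t(-3) + b(-48, 1) = (3 + 5*(-3)) + 24 = (3 - 15) + 24 = -12 + 24 = 12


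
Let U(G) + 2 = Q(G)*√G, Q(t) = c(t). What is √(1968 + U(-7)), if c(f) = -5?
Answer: √(1966 - 5*I*√7) ≈ 44.34 - 0.1492*I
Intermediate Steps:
Q(t) = -5
U(G) = -2 - 5*√G
√(1968 + U(-7)) = √(1968 + (-2 - 5*I*√7)) = √(1966 - 5*I*√7)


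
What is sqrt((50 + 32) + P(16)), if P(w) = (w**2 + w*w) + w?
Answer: sqrt(610) ≈ 24.698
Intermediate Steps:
P(w) = w + 2*w**2 (P(w) = (w**2 + w**2) + w = 2*w**2 + w = w + 2*w**2)
sqrt((50 + 32) + P(16)) = sqrt((50 + 32) + 16*(1 + 2*16)) = sqrt(82 + 16*(1 + 32)) = sqrt(82 + 16*33) = sqrt(82 + 528) = sqrt(610)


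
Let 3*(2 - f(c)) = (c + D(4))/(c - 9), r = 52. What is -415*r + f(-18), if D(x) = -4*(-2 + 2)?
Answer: -194204/9 ≈ -21578.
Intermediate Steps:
D(x) = 0 (D(x) = -4*0 = 0)
f(c) = 2 - c/(3*(-9 + c)) (f(c) = 2 - (c + 0)/(3*(c - 9)) = 2 - c/(3*(-9 + c)))
-415*r + f(-18) = -415*52 + (-54 + 5*(-18))/(3*(-9 - 18)) = -21580 + (⅓)*(-54 - 90)/(-27) = -21580 + (⅓)*(-1/27)*(-144) = -21580 + 16/9 = -194204/9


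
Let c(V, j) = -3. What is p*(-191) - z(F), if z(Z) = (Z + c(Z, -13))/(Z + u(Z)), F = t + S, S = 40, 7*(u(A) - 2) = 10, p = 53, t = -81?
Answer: -2662657/263 ≈ -10124.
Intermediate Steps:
u(A) = 24/7 (u(A) = 2 + (1/7)*10 = 2 + 10/7 = 24/7)
F = -41 (F = -81 + 40 = -41)
z(Z) = (-3 + Z)/(24/7 + Z) (z(Z) = (Z - 3)/(Z + 24/7) = (-3 + Z)/(24/7 + Z))
p*(-191) - z(F) = 53*(-191) - 7*(-3 - 41)/(24 + 7*(-41)) = -10123 - 7*(-44)/(24 - 287) = -10123 - 7*(-44)/(-263) = -10123 - 7*(-1)*(-44)/263 = -10123 - 1*308/263 = -10123 - 308/263 = -2662657/263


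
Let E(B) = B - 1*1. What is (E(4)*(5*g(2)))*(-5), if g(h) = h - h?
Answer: 0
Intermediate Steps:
g(h) = 0
E(B) = -1 + B (E(B) = B - 1 = -1 + B)
(E(4)*(5*g(2)))*(-5) = ((-1 + 4)*(5*0))*(-5) = (3*0)*(-5) = 0*(-5) = 0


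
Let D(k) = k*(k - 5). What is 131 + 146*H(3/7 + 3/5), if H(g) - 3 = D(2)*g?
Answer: -11621/35 ≈ -332.03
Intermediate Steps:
D(k) = k*(-5 + k)
H(g) = 3 - 6*g (H(g) = 3 + (2*(-5 + 2))*g = 3 + (2*(-3))*g = 3 - 6*g)
131 + 146*H(3/7 + 3/5) = 131 + 146*(3 - 6*(3/7 + 3/5)) = 131 + 146*(3 - 6*(3*(⅐) + 3*(⅕))) = 131 + 146*(3 - 6*(3/7 + ⅗)) = 131 + 146*(3 - 6*36/35) = 131 + 146*(3 - 216/35) = 131 + 146*(-111/35) = 131 - 16206/35 = -11621/35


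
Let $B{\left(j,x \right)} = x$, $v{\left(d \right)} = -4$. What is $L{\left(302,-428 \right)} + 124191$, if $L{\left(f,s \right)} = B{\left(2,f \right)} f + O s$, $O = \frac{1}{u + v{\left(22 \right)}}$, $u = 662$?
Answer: $\frac{70864741}{329} \approx 2.1539 \cdot 10^{5}$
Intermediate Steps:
$O = \frac{1}{658}$ ($O = \frac{1}{662 - 4} = \frac{1}{658} \approx 0.0015198$)
$L{\left(f,s \right)} = f^{2} + \frac{s}{658}$ ($L{\left(f,s \right)} = f f + \frac{s}{658} = f^{2} + \frac{s}{658}$)
$L{\left(302,-428 \right)} + 124191 = \left(302^{2} + \frac{1}{658} \left(-428\right)\right) + 124191 = \left(91204 - \frac{214}{329}\right) + 124191 = \frac{30005902}{329} + 124191 = \frac{70864741}{329}$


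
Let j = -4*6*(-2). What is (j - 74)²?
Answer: 676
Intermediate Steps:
j = 48 (j = -24*(-2) = 48)
(j - 74)² = (48 - 74)² = (-26)² = 676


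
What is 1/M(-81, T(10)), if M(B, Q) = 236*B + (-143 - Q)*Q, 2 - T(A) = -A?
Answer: -1/20976 ≈ -4.7674e-5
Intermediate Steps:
T(A) = 2 + A (T(A) = 2 - (-1)*A = 2 + A)
M(B, Q) = 236*B + Q*(-143 - Q)
1/M(-81, T(10)) = 1/(-(2 + 10)² - 143*(2 + 10) + 236*(-81)) = 1/(-1*12² - 143*12 - 19116) = 1/(-1*144 - 1716 - 19116) = 1/(-144 - 1716 - 19116) = 1/(-20976) = -1/20976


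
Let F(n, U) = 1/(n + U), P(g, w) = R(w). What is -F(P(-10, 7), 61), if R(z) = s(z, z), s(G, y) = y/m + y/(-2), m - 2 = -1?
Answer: -2/129 ≈ -0.015504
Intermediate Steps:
m = 1 (m = 2 - 1 = 1)
s(G, y) = y/2 (s(G, y) = y/1 + y/(-2) = y*1 + y*(-½) = y - y/2 = y/2)
R(z) = z/2
P(g, w) = w/2
F(n, U) = 1/(U + n)
-F(P(-10, 7), 61) = -1/(61 + (½)*7) = -1/(61 + 7/2) = -1/129/2 = -1*2/129 = -2/129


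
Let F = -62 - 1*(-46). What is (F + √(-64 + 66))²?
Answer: (16 - √2)² ≈ 212.75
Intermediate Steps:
F = -16 (F = -62 + 46 = -16)
(F + √(-64 + 66))² = (-16 + √(-64 + 66))² = (-16 + √2)²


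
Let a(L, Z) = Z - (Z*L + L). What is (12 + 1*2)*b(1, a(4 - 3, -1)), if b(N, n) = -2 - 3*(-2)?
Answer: 56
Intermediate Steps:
a(L, Z) = Z - L - L*Z (a(L, Z) = Z - (L*Z + L) = Z - (L + L*Z) = Z + (-L - L*Z) = Z - L - L*Z)
b(N, n) = 4 (b(N, n) = -2 + 6 = 4)
(12 + 1*2)*b(1, a(4 - 3, -1)) = (12 + 1*2)*4 = (12 + 2)*4 = 14*4 = 56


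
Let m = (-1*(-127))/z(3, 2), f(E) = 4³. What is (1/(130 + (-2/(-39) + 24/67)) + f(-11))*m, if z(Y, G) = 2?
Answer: 2770029131/681520 ≈ 4064.5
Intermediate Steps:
f(E) = 64
m = 127/2 (m = -1*(-127)/2 = 127*(½) = 127/2 ≈ 63.500)
(1/(130 + (-2/(-39) + 24/67)) + f(-11))*m = (1/(130 + (-2/(-39) + 24/67)) + 64)*(127/2) = (1/(130 + (-2*(-1/39) + 24*(1/67))) + 64)*(127/2) = (1/(130 + (2/39 + 24/67)) + 64)*(127/2) = (1/(130 + 1070/2613) + 64)*(127/2) = (1/(340760/2613) + 64)*(127/2) = (2613/340760 + 64)*(127/2) = (21811253/340760)*(127/2) = 2770029131/681520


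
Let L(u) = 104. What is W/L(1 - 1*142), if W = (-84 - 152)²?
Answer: 6962/13 ≈ 535.54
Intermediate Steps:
W = 55696 (W = (-236)² = 55696)
W/L(1 - 1*142) = 55696/104 = 55696*(1/104) = 6962/13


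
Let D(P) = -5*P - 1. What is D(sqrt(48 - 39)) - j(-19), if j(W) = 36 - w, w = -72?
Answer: -124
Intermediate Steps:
j(W) = 108 (j(W) = 36 - 1*(-72) = 36 + 72 = 108)
D(P) = -1 - 5*P
D(sqrt(48 - 39)) - j(-19) = (-1 - 5*sqrt(48 - 39)) - 1*108 = (-1 - 5*sqrt(9)) - 108 = (-1 - 5*3) - 108 = (-1 - 15) - 108 = -16 - 108 = -124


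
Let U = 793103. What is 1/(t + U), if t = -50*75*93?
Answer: 1/444353 ≈ 2.2505e-6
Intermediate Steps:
t = -348750 (t = -3750*93 = -348750)
1/(t + U) = 1/(-348750 + 793103) = 1/444353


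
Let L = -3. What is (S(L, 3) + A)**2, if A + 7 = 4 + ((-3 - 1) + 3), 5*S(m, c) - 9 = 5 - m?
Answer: 9/25 ≈ 0.36000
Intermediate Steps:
S(m, c) = 14/5 - m/5 (S(m, c) = 9/5 + (5 - m)/5 = 9/5 + (1 - m/5) = 14/5 - m/5)
A = -4 (A = -7 + (4 + ((-3 - 1) + 3)) = -7 + (4 + (-4 + 3)) = -7 + (4 - 1) = -7 + 3 = -4)
(S(L, 3) + A)**2 = ((14/5 - 1/5*(-3)) - 4)**2 = ((14/5 + 3/5) - 4)**2 = (17/5 - 4)**2 = (-3/5)**2 = 9/25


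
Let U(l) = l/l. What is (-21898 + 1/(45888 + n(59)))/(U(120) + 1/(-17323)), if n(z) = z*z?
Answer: -6242529913201/285056606 ≈ -21899.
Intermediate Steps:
n(z) = z**2
U(l) = 1
(-21898 + 1/(45888 + n(59)))/(U(120) + 1/(-17323)) = (-21898 + 1/(45888 + 59**2))/(1 + 1/(-17323)) = (-21898 + 1/(45888 + 3481))/(1 - 1/17323) = (-21898 + 1/49369)/(17322/17323) = (-21898 + 1/49369)*(17323/17322) = -1081082361/49369*17323/17322 = -6242529913201/285056606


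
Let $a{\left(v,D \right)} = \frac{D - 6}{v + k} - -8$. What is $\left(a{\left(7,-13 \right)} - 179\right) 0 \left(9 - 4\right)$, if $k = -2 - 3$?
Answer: $0$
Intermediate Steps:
$k = -5$ ($k = -2 - 3 = -5$)
$a{\left(v,D \right)} = 8 + \frac{-6 + D}{-5 + v}$ ($a{\left(v,D \right)} = \frac{D - 6}{v - 5} - -8 = \frac{-6 + D}{-5 + v} + 8 = 8 + \frac{-6 + D}{-5 + v}$)
$\left(a{\left(7,-13 \right)} - 179\right) 0 \left(9 - 4\right) = \left(\frac{-46 - 13 + 8 \cdot 7}{-5 + 7} - 179\right) 0 \left(9 - 4\right) = \left(\frac{-46 - 13 + 56}{2} - 179\right) 0 \cdot 5 = \left(\frac{1}{2} \left(-3\right) - 179\right) 0 = \left(- \frac{3}{2} - 179\right) 0 = \left(- \frac{361}{2}\right) 0 = 0$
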